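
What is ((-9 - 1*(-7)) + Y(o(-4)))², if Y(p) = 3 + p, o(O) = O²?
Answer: 289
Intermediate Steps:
((-9 - 1*(-7)) + Y(o(-4)))² = ((-9 - 1*(-7)) + (3 + (-4)²))² = ((-9 + 7) + (3 + 16))² = (-2 + 19)² = 17² = 289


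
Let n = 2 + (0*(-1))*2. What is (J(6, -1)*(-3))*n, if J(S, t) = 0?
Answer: 0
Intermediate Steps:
n = 2 (n = 2 + 0*2 = 2 + 0 = 2)
(J(6, -1)*(-3))*n = (0*(-3))*2 = 0*2 = 0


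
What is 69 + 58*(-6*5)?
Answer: -1671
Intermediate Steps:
69 + 58*(-6*5) = 69 + 58*(-30) = 69 - 1740 = -1671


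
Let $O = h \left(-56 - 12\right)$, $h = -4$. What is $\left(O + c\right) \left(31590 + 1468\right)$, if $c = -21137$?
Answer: $-689755170$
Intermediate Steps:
$O = 272$ ($O = - 4 \left(-56 - 12\right) = \left(-4\right) \left(-68\right) = 272$)
$\left(O + c\right) \left(31590 + 1468\right) = \left(272 - 21137\right) \left(31590 + 1468\right) = \left(-20865\right) 33058 = -689755170$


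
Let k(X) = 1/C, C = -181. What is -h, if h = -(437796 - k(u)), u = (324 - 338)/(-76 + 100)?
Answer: 79241077/181 ≈ 4.3780e+5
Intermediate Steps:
u = -7/12 (u = -14/24 = -14*1/24 = -7/12 ≈ -0.58333)
k(X) = -1/181 (k(X) = 1/(-181) = -1/181)
h = -79241077/181 (h = -(437796 - 1*(-1/181)) = -(437796 + 1/181) = -1*79241077/181 = -79241077/181 ≈ -4.3780e+5)
-h = -1*(-79241077/181) = 79241077/181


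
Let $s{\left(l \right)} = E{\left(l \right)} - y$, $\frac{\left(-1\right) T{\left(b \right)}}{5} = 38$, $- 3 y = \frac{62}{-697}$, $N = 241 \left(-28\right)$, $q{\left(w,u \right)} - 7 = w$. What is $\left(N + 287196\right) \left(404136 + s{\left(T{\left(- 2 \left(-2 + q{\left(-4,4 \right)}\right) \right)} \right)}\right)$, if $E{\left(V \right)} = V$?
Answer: $\frac{236880690378752}{2091} \approx 1.1329 \cdot 10^{11}$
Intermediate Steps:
$q{\left(w,u \right)} = 7 + w$
$N = -6748$
$y = \frac{62}{2091}$ ($y = - \frac{62 \frac{1}{-697}}{3} = - \frac{62 \left(- \frac{1}{697}\right)}{3} = \left(- \frac{1}{3}\right) \left(- \frac{62}{697}\right) = \frac{62}{2091} \approx 0.029651$)
$T{\left(b \right)} = -190$ ($T{\left(b \right)} = \left(-5\right) 38 = -190$)
$s{\left(l \right)} = - \frac{62}{2091} + l$ ($s{\left(l \right)} = l - \frac{62}{2091} = - \frac{62}{2091} + l$)
$\left(N + 287196\right) \left(404136 + s{\left(T{\left(- 2 \left(-2 + q{\left(-4,4 \right)}\right) \right)} \right)}\right) = \left(-6748 + 287196\right) \left(404136 - \frac{397352}{2091}\right) = 280448 \left(404136 - \frac{397352}{2091}\right) = 280448 \cdot \frac{844651024}{2091} = \frac{236880690378752}{2091}$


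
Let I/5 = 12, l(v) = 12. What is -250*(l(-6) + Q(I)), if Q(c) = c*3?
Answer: -48000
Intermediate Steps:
I = 60 (I = 5*12 = 60)
Q(c) = 3*c
-250*(l(-6) + Q(I)) = -250*(12 + 3*60) = -250*(12 + 180) = -250*192 = -48000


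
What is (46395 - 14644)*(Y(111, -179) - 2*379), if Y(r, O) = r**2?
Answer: 367136813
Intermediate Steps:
(46395 - 14644)*(Y(111, -179) - 2*379) = (46395 - 14644)*(111**2 - 2*379) = 31751*(12321 - 758) = 31751*11563 = 367136813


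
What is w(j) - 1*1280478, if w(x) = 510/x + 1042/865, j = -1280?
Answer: -141774434899/110720 ≈ -1.2805e+6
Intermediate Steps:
w(x) = 1042/865 + 510/x (w(x) = 510/x + 1042*(1/865) = 510/x + 1042/865 = 1042/865 + 510/x)
w(j) - 1*1280478 = (1042/865 + 510/(-1280)) - 1*1280478 = (1042/865 + 510*(-1/1280)) - 1280478 = (1042/865 - 51/128) - 1280478 = 89261/110720 - 1280478 = -141774434899/110720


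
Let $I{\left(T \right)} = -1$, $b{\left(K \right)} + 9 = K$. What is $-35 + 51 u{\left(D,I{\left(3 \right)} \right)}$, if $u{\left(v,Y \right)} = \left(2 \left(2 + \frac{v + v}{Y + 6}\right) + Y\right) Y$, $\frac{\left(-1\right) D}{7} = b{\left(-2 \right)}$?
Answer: $- \frac{16648}{5} \approx -3329.6$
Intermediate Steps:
$b{\left(K \right)} = -9 + K$
$D = 77$ ($D = - 7 \left(-9 - 2\right) = \left(-7\right) \left(-11\right) = 77$)
$u{\left(v,Y \right)} = Y \left(4 + Y + \frac{4 v}{6 + Y}\right)$ ($u{\left(v,Y \right)} = \left(2 \left(2 + \frac{2 v}{6 + Y}\right) + Y\right) Y = \left(\left(4 + \frac{4 v}{6 + Y}\right) + Y\right) Y = \left(4 + Y + \frac{4 v}{6 + Y}\right) Y = Y \left(4 + Y + \frac{4 v}{6 + Y}\right)$)
$-35 + 51 u{\left(D,I{\left(3 \right)} \right)} = -35 + 51 \left(- \frac{24 + \left(-1\right)^{2} + 4 \cdot 77 + 10 \left(-1\right)}{6 - 1}\right) = -35 + 51 \left(- \frac{24 + 1 + 308 - 10}{5}\right) = -35 + 51 \left(\left(-1\right) \frac{1}{5} \cdot 323\right) = -35 + 51 \left(- \frac{323}{5}\right) = -35 - \frac{16473}{5} = - \frac{16648}{5}$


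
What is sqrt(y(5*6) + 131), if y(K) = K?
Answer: sqrt(161) ≈ 12.689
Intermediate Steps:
sqrt(y(5*6) + 131) = sqrt(5*6 + 131) = sqrt(30 + 131) = sqrt(161)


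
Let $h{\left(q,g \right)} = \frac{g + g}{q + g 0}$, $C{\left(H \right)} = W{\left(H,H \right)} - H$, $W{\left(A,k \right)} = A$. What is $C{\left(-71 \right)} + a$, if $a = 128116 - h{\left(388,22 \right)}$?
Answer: $\frac{12427241}{97} \approx 1.2812 \cdot 10^{5}$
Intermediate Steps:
$C{\left(H \right)} = 0$ ($C{\left(H \right)} = H - H = 0$)
$h{\left(q,g \right)} = \frac{2 g}{q}$ ($h{\left(q,g \right)} = \frac{2 g}{q + 0} = \frac{2 g}{q}$)
$a = \frac{12427241}{97}$ ($a = 128116 - 2 \cdot 22 \cdot \frac{1}{388} = 128116 - \frac{11}{97} = \frac{12427241}{97} \approx 1.2812 \cdot 10^{5}$)
$C{\left(-71 \right)} + a = 0 + \frac{12427241}{97} = \frac{12427241}{97}$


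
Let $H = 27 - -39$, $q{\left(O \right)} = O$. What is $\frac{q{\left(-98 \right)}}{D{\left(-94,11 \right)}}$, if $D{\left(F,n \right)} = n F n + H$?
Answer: $\frac{49}{5654} \approx 0.0086664$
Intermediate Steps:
$H = 66$ ($H = 27 + 39 = 66$)
$D{\left(F,n \right)} = 66 + F n^{2}$ ($D{\left(F,n \right)} = n F n + 66 = F n n + 66 = F n^{2} + 66 = 66 + F n^{2}$)
$\frac{q{\left(-98 \right)}}{D{\left(-94,11 \right)}} = - \frac{98}{66 - 94 \cdot 11^{2}} = - \frac{98}{66 - 11374} = - \frac{98}{-11308} = \left(-98\right) \left(- \frac{1}{11308}\right) = \frac{49}{5654}$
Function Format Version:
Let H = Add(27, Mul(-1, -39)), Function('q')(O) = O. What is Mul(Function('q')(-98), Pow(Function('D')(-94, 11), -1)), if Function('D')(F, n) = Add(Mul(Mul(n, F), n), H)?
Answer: Rational(49, 5654) ≈ 0.0086664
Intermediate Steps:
H = 66 (H = Add(27, 39) = 66)
Function('D')(F, n) = Add(66, Mul(F, Pow(n, 2))) (Function('D')(F, n) = Add(Mul(Mul(n, F), n), 66) = Add(Mul(Mul(F, n), n), 66) = Add(Mul(F, Pow(n, 2)), 66) = Add(66, Mul(F, Pow(n, 2))))
Mul(Function('q')(-98), Pow(Function('D')(-94, 11), -1)) = Mul(-98, Pow(Add(66, Mul(-94, Pow(11, 2))), -1)) = Mul(-98, Pow(Add(66, Mul(-94, 121)), -1)) = Mul(-98, Pow(Add(66, -11374), -1)) = Mul(-98, Pow(-11308, -1)) = Mul(-98, Rational(-1, 11308)) = Rational(49, 5654)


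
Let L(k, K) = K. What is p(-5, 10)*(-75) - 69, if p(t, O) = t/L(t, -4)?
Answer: -651/4 ≈ -162.75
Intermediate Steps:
p(t, O) = -t/4 (p(t, O) = t/(-4) = t*(-1/4) = -t/4)
p(-5, 10)*(-75) - 69 = -1/4*(-5)*(-75) - 69 = (5/4)*(-75) - 69 = -375/4 - 69 = -651/4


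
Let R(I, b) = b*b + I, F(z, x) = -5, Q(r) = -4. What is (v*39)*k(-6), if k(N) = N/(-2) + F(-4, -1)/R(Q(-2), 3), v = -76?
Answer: -5928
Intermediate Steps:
R(I, b) = I + b² (R(I, b) = b² + I = I + b²)
k(N) = -1 - N/2 (k(N) = N/(-2) - 5/(-4 + 3²) = N*(-½) - 5/(-4 + 9) = -N/2 - 5/5 = -N/2 - 5*⅕ = -N/2 - 1 = -1 - N/2)
(v*39)*k(-6) = (-76*39)*(-1 - ½*(-6)) = -2964*(-1 + 3) = -2964*2 = -5928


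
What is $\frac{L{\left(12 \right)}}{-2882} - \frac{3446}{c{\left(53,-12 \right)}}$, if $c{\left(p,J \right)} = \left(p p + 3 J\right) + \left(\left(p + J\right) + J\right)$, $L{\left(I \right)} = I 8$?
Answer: $- \frac{2550091}{2018841} \approx -1.2631$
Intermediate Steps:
$L{\left(I \right)} = 8 I$
$c{\left(p,J \right)} = p + p^{2} + 5 J$ ($c{\left(p,J \right)} = \left(p^{2} + 3 J\right) + \left(\left(J + p\right) + J\right) = \left(p^{2} + 3 J\right) + \left(p + 2 J\right) = p + p^{2} + 5 J$)
$\frac{L{\left(12 \right)}}{-2882} - \frac{3446}{c{\left(53,-12 \right)}} = \frac{8 \cdot 12}{-2882} - \frac{3446}{53 + 53^{2} + 5 \left(-12\right)} = 96 \left(- \frac{1}{2882}\right) - \frac{3446}{53 + 2809 - 60} = - \frac{48}{1441} - \frac{3446}{2802} = - \frac{48}{1441} - \frac{1723}{1401} = - \frac{2550091}{2018841}$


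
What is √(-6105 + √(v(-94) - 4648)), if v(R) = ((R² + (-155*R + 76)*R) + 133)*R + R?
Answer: √(-6105 + 2*√32141057) ≈ 72.344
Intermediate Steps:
v(R) = R + R*(133 + R² + R*(76 - 155*R)) (v(R) = ((R² + (76 - 155*R)*R) + 133)*R + R = ((R² + R*(76 - 155*R)) + 133)*R + R = (133 + R² + R*(76 - 155*R))*R + R = R*(133 + R² + R*(76 - 155*R)) + R = R + R*(133 + R² + R*(76 - 155*R)))
√(-6105 + √(v(-94) - 4648)) = √(-6105 + √(2*(-94)*(67 - 77*(-94)² + 38*(-94)) - 4648)) = √(-6105 + √(2*(-94)*(67 - 77*8836 - 3572) - 4648)) = √(-6105 + √(2*(-94)*(67 - 680372 - 3572) - 4648)) = √(-6105 + √(2*(-94)*(-683877) - 4648)) = √(-6105 + √(128568876 - 4648)) = √(-6105 + √128564228) = √(-6105 + 2*√32141057)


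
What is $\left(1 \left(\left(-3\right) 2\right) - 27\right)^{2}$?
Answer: $1089$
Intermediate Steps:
$\left(1 \left(\left(-3\right) 2\right) - 27\right)^{2} = \left(1 \left(-6\right) - 27\right)^{2} = \left(-6 - 27\right)^{2} = \left(-33\right)^{2} = 1089$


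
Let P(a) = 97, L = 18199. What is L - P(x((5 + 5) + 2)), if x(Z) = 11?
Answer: 18102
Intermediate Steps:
L - P(x((5 + 5) + 2)) = 18199 - 1*97 = 18199 - 97 = 18102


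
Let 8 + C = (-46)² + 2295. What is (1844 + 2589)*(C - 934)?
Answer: 15378077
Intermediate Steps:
C = 4403 (C = -8 + ((-46)² + 2295) = -8 + (2116 + 2295) = -8 + 4411 = 4403)
(1844 + 2589)*(C - 934) = (1844 + 2589)*(4403 - 934) = 4433*3469 = 15378077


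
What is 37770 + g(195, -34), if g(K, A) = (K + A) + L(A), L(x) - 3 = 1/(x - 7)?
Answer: 1555293/41 ≈ 37934.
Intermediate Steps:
L(x) = 3 + 1/(-7 + x) (L(x) = 3 + 1/(x - 7) = 3 + 1/(-7 + x))
g(K, A) = A + K + (-20 + 3*A)/(-7 + A) (g(K, A) = (K + A) + (-20 + 3*A)/(-7 + A) = (A + K) + (-20 + 3*A)/(-7 + A) = A + K + (-20 + 3*A)/(-7 + A))
37770 + g(195, -34) = 37770 + (-20 + 3*(-34) + (-7 - 34)*(-34 + 195))/(-7 - 34) = 37770 + (-20 - 102 - 41*161)/(-41) = 37770 - (-20 - 102 - 6601)/41 = 37770 - 1/41*(-6723) = 37770 + 6723/41 = 1555293/41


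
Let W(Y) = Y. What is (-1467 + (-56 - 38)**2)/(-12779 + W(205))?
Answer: -7369/12574 ≈ -0.58605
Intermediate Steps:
(-1467 + (-56 - 38)**2)/(-12779 + W(205)) = (-1467 + (-56 - 38)**2)/(-12779 + 205) = (-1467 + (-94)**2)/(-12574) = (-1467 + 8836)*(-1/12574) = 7369*(-1/12574) = -7369/12574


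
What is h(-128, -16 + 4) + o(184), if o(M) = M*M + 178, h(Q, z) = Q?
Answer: 33906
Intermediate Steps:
o(M) = 178 + M² (o(M) = M² + 178 = 178 + M²)
h(-128, -16 + 4) + o(184) = -128 + (178 + 184²) = -128 + (178 + 33856) = -128 + 34034 = 33906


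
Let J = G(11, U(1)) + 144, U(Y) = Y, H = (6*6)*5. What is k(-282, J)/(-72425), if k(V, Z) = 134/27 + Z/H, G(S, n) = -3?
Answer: -3103/39109500 ≈ -7.9341e-5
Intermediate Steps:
H = 180 (H = 36*5 = 180)
J = 141 (J = -3 + 144 = 141)
k(V, Z) = 134/27 + Z/180
k(-282, J)/(-72425) = (134/27 + (1/180)*141)/(-72425) = (134/27 + 47/60)*(-1/72425) = (3103/540)*(-1/72425) = -3103/39109500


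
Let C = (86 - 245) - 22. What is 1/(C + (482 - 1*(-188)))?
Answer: 1/489 ≈ 0.0020450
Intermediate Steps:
C = -181 (C = -159 - 22 = -181)
1/(C + (482 - 1*(-188))) = 1/(-181 + (482 - 1*(-188))) = 1/(-181 + (482 + 188)) = 1/(-181 + 670) = 1/489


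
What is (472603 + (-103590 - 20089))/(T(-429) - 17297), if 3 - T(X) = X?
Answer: -348924/16865 ≈ -20.689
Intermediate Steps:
T(X) = 3 - X
(472603 + (-103590 - 20089))/(T(-429) - 17297) = (472603 + (-103590 - 20089))/((3 - 1*(-429)) - 17297) = (472603 - 123679)/((3 + 429) - 17297) = 348924/(432 - 17297) = 348924/(-16865) = 348924*(-1/16865) = -348924/16865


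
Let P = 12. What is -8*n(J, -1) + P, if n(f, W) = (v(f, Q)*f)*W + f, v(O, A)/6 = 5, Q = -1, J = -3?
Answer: -684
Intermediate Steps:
v(O, A) = 30 (v(O, A) = 6*5 = 30)
n(f, W) = f + 30*W*f (n(f, W) = (30*f)*W + f = 30*W*f + f = f + 30*W*f)
-8*n(J, -1) + P = -(-24)*(1 + 30*(-1)) + 12 = -(-24)*(1 - 30) + 12 = -(-24)*(-29) + 12 = -8*87 + 12 = -696 + 12 = -684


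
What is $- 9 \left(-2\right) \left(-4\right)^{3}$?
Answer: $-1152$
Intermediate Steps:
$- 9 \left(-2\right) \left(-4\right)^{3} = - \left(-18\right) \left(-64\right) = \left(-1\right) 1152 = -1152$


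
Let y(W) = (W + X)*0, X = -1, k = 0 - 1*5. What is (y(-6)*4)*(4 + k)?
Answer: 0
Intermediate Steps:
k = -5 (k = 0 - 5 = -5)
y(W) = 0 (y(W) = (W - 1)*0 = (-1 + W)*0 = 0)
(y(-6)*4)*(4 + k) = (0*4)*(4 - 5) = 0*(-1) = 0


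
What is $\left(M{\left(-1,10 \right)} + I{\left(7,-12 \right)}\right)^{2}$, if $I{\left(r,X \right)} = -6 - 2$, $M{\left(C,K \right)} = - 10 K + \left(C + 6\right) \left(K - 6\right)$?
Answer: $7744$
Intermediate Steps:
$M{\left(C,K \right)} = - 10 K + \left(-6 + K\right) \left(6 + C\right)$ ($M{\left(C,K \right)} = - 10 K + \left(6 + C\right) \left(-6 + K\right) = - 10 K + \left(-6 + K\right) \left(6 + C\right)$)
$I{\left(r,X \right)} = -8$ ($I{\left(r,X \right)} = -6 - 2 = -8$)
$\left(M{\left(-1,10 \right)} + I{\left(7,-12 \right)}\right)^{2} = \left(\left(-36 - -6 - 40 - 10\right) - 8\right)^{2} = \left(\left(-36 + 6 - 40 - 10\right) - 8\right)^{2} = \left(-80 - 8\right)^{2} = \left(-88\right)^{2} = 7744$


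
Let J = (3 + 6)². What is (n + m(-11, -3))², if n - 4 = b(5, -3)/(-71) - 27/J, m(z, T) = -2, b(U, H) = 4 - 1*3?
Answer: 123904/45369 ≈ 2.7310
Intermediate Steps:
b(U, H) = 1 (b(U, H) = 4 - 3 = 1)
J = 81 (J = 9² = 81)
n = 778/213 (n = 4 + (1/(-71) - 27/81) = 4 + (1*(-1/71) - 27*1/81) = 4 + (-1/71 - ⅓) = 4 - 74/213 = 778/213 ≈ 3.6526)
(n + m(-11, -3))² = (778/213 - 2)² = (352/213)² = 123904/45369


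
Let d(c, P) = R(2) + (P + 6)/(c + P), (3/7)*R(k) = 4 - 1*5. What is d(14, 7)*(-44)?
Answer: 528/7 ≈ 75.429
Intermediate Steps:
R(k) = -7/3 (R(k) = 7*(4 - 1*5)/3 = 7*(4 - 5)/3 = (7/3)*(-1) = -7/3)
d(c, P) = -7/3 + (6 + P)/(P + c) (d(c, P) = -7/3 + (P + 6)/(c + P) = -7/3 + (6 + P)/(P + c))
d(14, 7)*(-44) = ((18 - 7*14 - 4*7)/(3*(7 + 14)))*(-44) = ((1/3)*(18 - 98 - 28)/21)*(-44) = ((1/3)*(1/21)*(-108))*(-44) = -12/7*(-44) = 528/7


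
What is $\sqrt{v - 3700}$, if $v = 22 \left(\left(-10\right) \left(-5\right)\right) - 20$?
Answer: $2 i \sqrt{655} \approx 51.186 i$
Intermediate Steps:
$v = 1080$ ($v = 22 \cdot 50 - 20 = 1100 - 20 = 1080$)
$\sqrt{v - 3700} = \sqrt{1080 - 3700} = \sqrt{-2620} = 2 i \sqrt{655}$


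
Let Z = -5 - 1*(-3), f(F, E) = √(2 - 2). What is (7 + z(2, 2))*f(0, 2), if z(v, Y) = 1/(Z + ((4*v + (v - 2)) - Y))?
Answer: 0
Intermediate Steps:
f(F, E) = 0 (f(F, E) = √0 = 0)
Z = -2 (Z = -5 + 3 = -2)
z(v, Y) = 1/(-4 - Y + 5*v) (z(v, Y) = 1/(-2 + ((4*v + (v - 2)) - Y)) = 1/(-2 + ((4*v + (-2 + v)) - Y)) = 1/(-2 + ((-2 + 5*v) - Y)) = 1/(-2 + (-2 - Y + 5*v)) = 1/(-4 - Y + 5*v))
(7 + z(2, 2))*f(0, 2) = (7 + 1/(-4 - 1*2 + 5*2))*0 = (7 + 1/(-4 - 2 + 10))*0 = (7 + 1/4)*0 = (7 + ¼)*0 = (29/4)*0 = 0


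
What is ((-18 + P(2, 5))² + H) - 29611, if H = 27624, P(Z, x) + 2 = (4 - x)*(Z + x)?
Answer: -1258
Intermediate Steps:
P(Z, x) = -2 + (4 - x)*(Z + x)
((-18 + P(2, 5))² + H) - 29611 = ((-18 + (-2 - 1*5² + 4*2 + 4*5 - 1*2*5))² + 27624) - 29611 = ((-18 + (-2 - 1*25 + 8 + 20 - 10))² + 27624) - 29611 = ((-18 + (-2 - 25 + 8 + 20 - 10))² + 27624) - 29611 = ((-18 - 9)² + 27624) - 29611 = ((-27)² + 27624) - 29611 = (729 + 27624) - 29611 = 28353 - 29611 = -1258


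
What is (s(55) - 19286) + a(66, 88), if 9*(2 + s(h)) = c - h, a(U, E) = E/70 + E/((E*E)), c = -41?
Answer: -178307959/9240 ≈ -19297.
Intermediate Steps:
a(U, E) = 1/E + E/70 (a(U, E) = E*(1/70) + E/(E**2) = E/70 + E/E**2 = E/70 + 1/E = 1/E + E/70)
s(h) = -59/9 - h/9 (s(h) = -2 + (-41 - h)/9 = -2 + (-41/9 - h/9) = -59/9 - h/9)
(s(55) - 19286) + a(66, 88) = ((-59/9 - 1/9*55) - 19286) + (1/88 + (1/70)*88) = ((-59/9 - 55/9) - 19286) + (1/88 + 44/35) = (-38/3 - 19286) + 3907/3080 = -57896/3 + 3907/3080 = -178307959/9240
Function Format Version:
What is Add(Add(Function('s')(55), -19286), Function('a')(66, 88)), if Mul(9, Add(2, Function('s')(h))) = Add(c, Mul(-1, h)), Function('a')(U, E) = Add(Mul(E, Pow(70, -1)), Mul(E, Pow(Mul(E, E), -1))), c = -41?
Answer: Rational(-178307959, 9240) ≈ -19297.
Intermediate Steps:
Function('a')(U, E) = Add(Pow(E, -1), Mul(Rational(1, 70), E)) (Function('a')(U, E) = Add(Mul(E, Rational(1, 70)), Mul(E, Pow(Pow(E, 2), -1))) = Add(Mul(Rational(1, 70), E), Mul(E, Pow(E, -2))) = Add(Mul(Rational(1, 70), E), Pow(E, -1)) = Add(Pow(E, -1), Mul(Rational(1, 70), E)))
Function('s')(h) = Add(Rational(-59, 9), Mul(Rational(-1, 9), h)) (Function('s')(h) = Add(-2, Mul(Rational(1, 9), Add(-41, Mul(-1, h)))) = Add(-2, Add(Rational(-41, 9), Mul(Rational(-1, 9), h))) = Add(Rational(-59, 9), Mul(Rational(-1, 9), h)))
Add(Add(Function('s')(55), -19286), Function('a')(66, 88)) = Add(Add(Add(Rational(-59, 9), Mul(Rational(-1, 9), 55)), -19286), Add(Pow(88, -1), Mul(Rational(1, 70), 88))) = Add(Add(Add(Rational(-59, 9), Rational(-55, 9)), -19286), Add(Rational(1, 88), Rational(44, 35))) = Add(Add(Rational(-38, 3), -19286), Rational(3907, 3080)) = Add(Rational(-57896, 3), Rational(3907, 3080)) = Rational(-178307959, 9240)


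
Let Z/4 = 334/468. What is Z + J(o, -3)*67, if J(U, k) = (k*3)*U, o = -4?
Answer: 282538/117 ≈ 2414.9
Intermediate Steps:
Z = 334/117 (Z = 4*(334/468) = 4*(334*(1/468)) = 4*(167/234) = 334/117 ≈ 2.8547)
J(U, k) = 3*U*k (J(U, k) = (3*k)*U = 3*U*k)
Z + J(o, -3)*67 = 334/117 + (3*(-4)*(-3))*67 = 334/117 + 36*67 = 334/117 + 2412 = 282538/117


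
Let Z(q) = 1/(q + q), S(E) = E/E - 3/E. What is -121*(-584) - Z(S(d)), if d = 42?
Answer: 918625/13 ≈ 70664.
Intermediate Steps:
S(E) = 1 - 3/E
Z(q) = 1/(2*q)
-121*(-584) - Z(S(d)) = -121*(-584) - 1/(2*((-3 + 42)/42)) = 70664 - 1/(2*((1/42)*39)) = 70664 - 1/(2*13/14) = 70664 - 14/(2*13) = 70664 - 1*7/13 = 70664 - 7/13 = 918625/13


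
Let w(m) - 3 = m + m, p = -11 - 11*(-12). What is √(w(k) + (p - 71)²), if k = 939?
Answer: √4381 ≈ 66.189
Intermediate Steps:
p = 121 (p = -11 + 132 = 121)
w(m) = 3 + 2*m (w(m) = 3 + (m + m) = 3 + 2*m)
√(w(k) + (p - 71)²) = √((3 + 2*939) + (121 - 71)²) = √((3 + 1878) + 50²) = √(1881 + 2500) = √4381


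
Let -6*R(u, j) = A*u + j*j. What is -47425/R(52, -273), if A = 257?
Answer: 284550/87893 ≈ 3.2375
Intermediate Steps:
R(u, j) = -257*u/6 - j²/6 (R(u, j) = -(257*u + j*j)/6 = -(257*u + j²)/6 = -(j² + 257*u)/6 = -257*u/6 - j²/6)
-47425/R(52, -273) = -47425/(-257/6*52 - ⅙*(-273)²) = -47425/(-6682/3 - ⅙*74529) = -47425/(-6682/3 - 24843/2) = -47425/(-87893/6) = -47425*(-6/87893) = 284550/87893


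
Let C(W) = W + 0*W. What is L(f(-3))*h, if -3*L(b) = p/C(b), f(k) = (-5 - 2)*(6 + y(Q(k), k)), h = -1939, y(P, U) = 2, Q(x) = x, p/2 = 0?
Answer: 0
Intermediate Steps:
p = 0 (p = 2*0 = 0)
C(W) = W (C(W) = W + 0 = W)
f(k) = -56 (f(k) = (-5 - 2)*(6 + 2) = -7*8 = -56)
L(b) = 0 (L(b) = -0/b = -⅓*0 = 0)
L(f(-3))*h = 0*(-1939) = 0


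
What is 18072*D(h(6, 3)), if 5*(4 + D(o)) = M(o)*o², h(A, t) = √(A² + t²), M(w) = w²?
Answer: 7246872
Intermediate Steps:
D(o) = -4 + o⁴/5 (D(o) = -4 + (o²*o²)/5 = -4 + o⁴/5)
18072*D(h(6, 3)) = 18072*(-4 + (√(6² + 3²))⁴/5) = 18072*(-4 + (√(36 + 9))⁴/5) = 18072*(-4 + (√45)⁴/5) = 18072*(-4 + (3*√5)⁴/5) = 18072*(-4 + (⅕)*2025) = 18072*(-4 + 405) = 18072*401 = 7246872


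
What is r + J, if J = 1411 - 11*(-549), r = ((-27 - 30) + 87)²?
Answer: 8350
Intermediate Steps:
r = 900 (r = (-57 + 87)² = 30² = 900)
J = 7450 (J = 1411 + 6039 = 7450)
r + J = 900 + 7450 = 8350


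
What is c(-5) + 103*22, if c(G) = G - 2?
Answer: 2259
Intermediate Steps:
c(G) = -2 + G
c(-5) + 103*22 = (-2 - 5) + 103*22 = -7 + 2266 = 2259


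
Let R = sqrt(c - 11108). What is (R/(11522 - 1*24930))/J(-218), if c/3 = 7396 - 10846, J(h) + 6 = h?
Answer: I*sqrt(21458)/3003392 ≈ 4.8773e-5*I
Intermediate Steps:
J(h) = -6 + h
c = -10350 (c = 3*(7396 - 10846) = 3*(-3450) = -10350)
R = I*sqrt(21458) (R = sqrt(-10350 - 11108) = sqrt(-21458) = I*sqrt(21458) ≈ 146.49*I)
(R/(11522 - 1*24930))/J(-218) = ((I*sqrt(21458))/(11522 - 1*24930))/(-6 - 218) = ((I*sqrt(21458))/(11522 - 24930))/(-224) = ((I*sqrt(21458))/(-13408))*(-1/224) = ((I*sqrt(21458))*(-1/13408))*(-1/224) = -I*sqrt(21458)/13408*(-1/224) = I*sqrt(21458)/3003392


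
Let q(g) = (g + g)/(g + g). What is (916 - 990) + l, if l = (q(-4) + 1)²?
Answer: -70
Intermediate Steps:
q(g) = 1 (q(g) = (2*g)/((2*g)) = (2*g)*(1/(2*g)) = 1)
l = 4 (l = (1 + 1)² = 2² = 4)
(916 - 990) + l = (916 - 990) + 4 = -74 + 4 = -70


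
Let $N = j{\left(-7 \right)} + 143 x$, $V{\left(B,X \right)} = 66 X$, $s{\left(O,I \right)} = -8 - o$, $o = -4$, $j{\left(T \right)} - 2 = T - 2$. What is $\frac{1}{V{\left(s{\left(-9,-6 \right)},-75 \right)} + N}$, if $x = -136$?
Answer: $- \frac{1}{24405} \approx -4.0975 \cdot 10^{-5}$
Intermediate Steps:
$j{\left(T \right)} = T$ ($j{\left(T \right)} = 2 + \left(T - 2\right) = 2 + \left(-2 + T\right) = T$)
$s{\left(O,I \right)} = -4$ ($s{\left(O,I \right)} = -8 - -4 = -8 + 4 = -4$)
$N = -19455$ ($N = -7 + 143 \left(-136\right) = -7 - 19448 = -19455$)
$\frac{1}{V{\left(s{\left(-9,-6 \right)},-75 \right)} + N} = \frac{1}{66 \left(-75\right) - 19455} = \frac{1}{-4950 - 19455} = \frac{1}{-24405} = - \frac{1}{24405}$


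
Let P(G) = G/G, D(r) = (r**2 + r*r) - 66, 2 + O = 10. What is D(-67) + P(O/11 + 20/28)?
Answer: 8913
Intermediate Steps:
O = 8 (O = -2 + 10 = 8)
D(r) = -66 + 2*r**2 (D(r) = (r**2 + r**2) - 66 = 2*r**2 - 66 = -66 + 2*r**2)
P(G) = 1
D(-67) + P(O/11 + 20/28) = (-66 + 2*(-67)**2) + 1 = (-66 + 2*4489) + 1 = (-66 + 8978) + 1 = 8912 + 1 = 8913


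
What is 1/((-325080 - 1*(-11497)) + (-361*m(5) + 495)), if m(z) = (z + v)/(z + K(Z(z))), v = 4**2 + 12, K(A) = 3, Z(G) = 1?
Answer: -8/2516617 ≈ -3.1789e-6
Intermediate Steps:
v = 28 (v = 16 + 12 = 28)
m(z) = (28 + z)/(3 + z) (m(z) = (z + 28)/(z + 3) = (28 + z)/(3 + z))
1/((-325080 - 1*(-11497)) + (-361*m(5) + 495)) = 1/((-325080 - 1*(-11497)) + (-361*(28 + 5)/(3 + 5) + 495)) = 1/((-325080 + 11497) + (-361*33/8 + 495)) = 1/(-313583 + (-361*33/8 + 495)) = 1/(-313583 + (-11913/8 + 495)) = 1/(-313583 - 7953/8) = 1/(-2516617/8) = -8/2516617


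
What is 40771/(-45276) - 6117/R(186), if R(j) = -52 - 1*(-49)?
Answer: 92276993/45276 ≈ 2038.1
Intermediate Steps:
R(j) = -3 (R(j) = -52 + 49 = -3)
40771/(-45276) - 6117/R(186) = 40771/(-45276) - 6117/(-3) = 40771*(-1/45276) - 6117*(-⅓) = -40771/45276 + 2039 = 92276993/45276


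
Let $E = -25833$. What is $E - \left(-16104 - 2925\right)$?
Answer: $-6804$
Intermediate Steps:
$E - \left(-16104 - 2925\right) = -25833 - \left(-16104 - 2925\right) = -25833 - -19029 = -25833 + 19029 = -6804$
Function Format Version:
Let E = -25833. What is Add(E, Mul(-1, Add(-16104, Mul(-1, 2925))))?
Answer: -6804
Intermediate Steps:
Add(E, Mul(-1, Add(-16104, Mul(-1, 2925)))) = Add(-25833, Mul(-1, Add(-16104, Mul(-1, 2925)))) = Add(-25833, Mul(-1, Add(-16104, -2925))) = Add(-25833, Mul(-1, -19029)) = Add(-25833, 19029) = -6804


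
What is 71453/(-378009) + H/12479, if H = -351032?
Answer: -133584917275/4717174311 ≈ -28.319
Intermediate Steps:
71453/(-378009) + H/12479 = 71453/(-378009) - 351032/12479 = 71453*(-1/378009) - 351032*1/12479 = -71453/378009 - 351032/12479 = -133584917275/4717174311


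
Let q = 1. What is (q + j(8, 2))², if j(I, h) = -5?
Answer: 16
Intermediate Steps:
(q + j(8, 2))² = (1 - 5)² = (-4)² = 16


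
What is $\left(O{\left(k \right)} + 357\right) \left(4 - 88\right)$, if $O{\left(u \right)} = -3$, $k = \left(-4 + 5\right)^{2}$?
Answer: $-29736$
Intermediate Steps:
$k = 1$ ($k = 1^{2} = 1$)
$\left(O{\left(k \right)} + 357\right) \left(4 - 88\right) = \left(-3 + 357\right) \left(4 - 88\right) = 354 \left(4 - 88\right) = 354 \left(-84\right) = -29736$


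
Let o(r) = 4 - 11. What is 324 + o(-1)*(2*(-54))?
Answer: 1080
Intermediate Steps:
o(r) = -7
324 + o(-1)*(2*(-54)) = 324 - 14*(-54) = 324 - 7*(-108) = 324 + 756 = 1080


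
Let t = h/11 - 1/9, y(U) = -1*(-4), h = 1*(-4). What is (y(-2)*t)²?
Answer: 35344/9801 ≈ 3.6062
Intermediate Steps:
h = -4
y(U) = 4
t = -47/99 (t = -4/11 - 1/9 = -4*1/11 - 1*⅑ = -4/11 - ⅑ = -47/99 ≈ -0.47475)
(y(-2)*t)² = (4*(-47/99))² = (-188/99)² = 35344/9801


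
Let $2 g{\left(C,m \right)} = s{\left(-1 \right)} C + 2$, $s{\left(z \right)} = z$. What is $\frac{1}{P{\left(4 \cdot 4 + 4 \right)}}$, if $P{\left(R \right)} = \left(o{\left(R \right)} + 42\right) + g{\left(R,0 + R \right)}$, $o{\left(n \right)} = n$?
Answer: $\frac{1}{53} \approx 0.018868$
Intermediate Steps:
$g{\left(C,m \right)} = 1 - \frac{C}{2}$ ($g{\left(C,m \right)} = \frac{- C + 2}{2} = \frac{2 - C}{2} = 1 - \frac{C}{2}$)
$P{\left(R \right)} = 43 + \frac{R}{2}$ ($P{\left(R \right)} = \left(R + 42\right) - \left(-1 + \frac{R}{2}\right) = \left(42 + R\right) - \left(-1 + \frac{R}{2}\right) = 43 + \frac{R}{2}$)
$\frac{1}{P{\left(4 \cdot 4 + 4 \right)}} = \frac{1}{43 + \frac{4 \cdot 4 + 4}{2}} = \frac{1}{43 + \frac{16 + 4}{2}} = \frac{1}{43 + \frac{1}{2} \cdot 20} = \frac{1}{43 + 10} = \frac{1}{53}$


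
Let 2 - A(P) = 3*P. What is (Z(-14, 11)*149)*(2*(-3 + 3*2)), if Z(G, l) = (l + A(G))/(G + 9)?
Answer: -9834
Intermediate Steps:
A(P) = 2 - 3*P
Z(G, l) = (2 + l - 3*G)/(9 + G) (Z(G, l) = (l + (2 - 3*G))/(G + 9) = (2 + l - 3*G)/(9 + G))
(Z(-14, 11)*149)*(2*(-3 + 3*2)) = (((2 + 11 - 3*(-14))/(9 - 14))*149)*(2*(-3 + 3*2)) = (((2 + 11 + 42)/(-5))*149)*(2*(-3 + 6)) = (-1/5*55*149)*(2*3) = -11*149*6 = -1639*6 = -9834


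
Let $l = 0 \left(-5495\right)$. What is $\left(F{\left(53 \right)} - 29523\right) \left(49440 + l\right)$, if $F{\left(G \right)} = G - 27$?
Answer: $-1458331680$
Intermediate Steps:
$l = 0$
$F{\left(G \right)} = -27 + G$ ($F{\left(G \right)} = G - 27 = -27 + G$)
$\left(F{\left(53 \right)} - 29523\right) \left(49440 + l\right) = \left(\left(-27 + 53\right) - 29523\right) \left(49440 + 0\right) = \left(26 - 29523\right) 49440 = \left(-29497\right) 49440 = -1458331680$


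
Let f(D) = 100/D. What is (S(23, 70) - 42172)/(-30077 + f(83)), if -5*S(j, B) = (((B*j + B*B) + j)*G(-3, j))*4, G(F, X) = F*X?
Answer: -18879512/1783065 ≈ -10.588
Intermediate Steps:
S(j, B) = 12*j*(j + B² + B*j)/5 (S(j, B) = -((B*j + B*B) + j)*(-3*j)*4/5 = -((B*j + B²) + j)*(-3*j)*4/5 = -((B² + B*j) + j)*(-3*j)*4/5 = -(j + B² + B*j)*(-3*j)*4/5 = -(-3*j*(j + B² + B*j))*4/5 = -(-12)*j*(j + B² + B*j)/5 = 12*j*(j + B² + B*j)/5)
(S(23, 70) - 42172)/(-30077 + f(83)) = ((12/5)*23*(23 + 70² + 70*23) - 42172)/(-30077 + 100/83) = ((12/5)*23*(23 + 4900 + 1610) - 42172)/(-30077 + 100*(1/83)) = ((12/5)*23*6533 - 42172)/(-30077 + 100/83) = (1803108/5 - 42172)/(-2496291/83) = (1592248/5)*(-83/2496291) = -18879512/1783065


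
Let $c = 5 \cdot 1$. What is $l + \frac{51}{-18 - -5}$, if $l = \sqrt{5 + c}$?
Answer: $- \frac{51}{13} + \sqrt{10} \approx -0.7608$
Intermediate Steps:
$c = 5$
$l = \sqrt{10}$ ($l = \sqrt{5 + 5} = \sqrt{10} \approx 3.1623$)
$l + \frac{51}{-18 - -5} = \sqrt{10} + \frac{51}{-18 - -5} = \sqrt{10} + \frac{51}{-18 + 5} = \sqrt{10} + \frac{51}{-13} = \sqrt{10} + 51 \left(- \frac{1}{13}\right) = \sqrt{10} - \frac{51}{13} = - \frac{51}{13} + \sqrt{10}$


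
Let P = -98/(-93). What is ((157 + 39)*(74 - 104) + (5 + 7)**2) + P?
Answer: -533350/93 ≈ -5734.9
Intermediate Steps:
P = 98/93 (P = -98*(-1/93) = 98/93 ≈ 1.0538)
((157 + 39)*(74 - 104) + (5 + 7)**2) + P = ((157 + 39)*(74 - 104) + (5 + 7)**2) + 98/93 = (196*(-30) + 12**2) + 98/93 = (-5880 + 144) + 98/93 = -5736 + 98/93 = -533350/93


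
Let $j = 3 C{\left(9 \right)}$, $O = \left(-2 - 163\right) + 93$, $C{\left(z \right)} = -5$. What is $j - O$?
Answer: $57$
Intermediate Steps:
$O = -72$ ($O = -165 + 93 = -72$)
$j = -15$ ($j = 3 \left(-5\right) = -15$)
$j - O = -15 - -72 = -15 + 72 = 57$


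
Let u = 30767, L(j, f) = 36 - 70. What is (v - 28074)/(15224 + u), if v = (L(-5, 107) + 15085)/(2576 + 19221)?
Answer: -611913927/1002465827 ≈ -0.61041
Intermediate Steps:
L(j, f) = -34
v = 15051/21797 (v = (-34 + 15085)/(2576 + 19221) = 15051/21797 ≈ 0.69051)
(v - 28074)/(15224 + u) = (15051/21797 - 28074)/(15224 + 30767) = -611913927/21797/45991 = -611913927/21797*1/45991 = -611913927/1002465827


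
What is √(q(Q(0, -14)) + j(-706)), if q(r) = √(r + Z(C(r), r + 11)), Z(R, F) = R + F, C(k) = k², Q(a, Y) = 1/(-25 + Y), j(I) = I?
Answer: √(-1073826 + 39*√16654)/39 ≈ 26.508*I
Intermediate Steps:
Z(R, F) = F + R
q(r) = √(11 + r² + 2*r) (q(r) = √(r + ((r + 11) + r²)) = √(r + ((11 + r) + r²)) = √(r + (11 + r + r²)) = √(11 + r² + 2*r))
√(q(Q(0, -14)) + j(-706)) = √(√(11 + (1/(-25 - 14))² + 2/(-25 - 14)) - 706) = √(√(11 + (1/(-39))² + 2/(-39)) - 706) = √(√(11 + (-1/39)² + 2*(-1/39)) - 706) = √(√(11 + 1/1521 - 2/39) - 706) = √(√(16654/1521) - 706) = √(√16654/39 - 706) = √(-706 + √16654/39)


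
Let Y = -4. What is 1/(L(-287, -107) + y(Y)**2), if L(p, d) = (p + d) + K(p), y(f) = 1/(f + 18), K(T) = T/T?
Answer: -196/77027 ≈ -0.0025446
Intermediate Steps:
K(T) = 1
y(f) = 1/(18 + f)
L(p, d) = 1 + d + p (L(p, d) = (p + d) + 1 = (d + p) + 1 = 1 + d + p)
1/(L(-287, -107) + y(Y)**2) = 1/((1 - 107 - 287) + (1/(18 - 4))**2) = 1/(-393 + (1/14)**2) = 1/(-393 + 1/196) = 1/(-77027/196) = -196/77027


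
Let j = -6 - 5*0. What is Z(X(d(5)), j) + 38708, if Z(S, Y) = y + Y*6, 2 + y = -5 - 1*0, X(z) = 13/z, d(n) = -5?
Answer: 38665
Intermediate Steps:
y = -7 (y = -2 + (-5 - 1*0) = -2 + (-5 + 0) = -2 - 5 = -7)
j = -6 (j = -6 + 0 = -6)
Z(S, Y) = -7 + 6*Y (Z(S, Y) = -7 + Y*6 = -7 + 6*Y)
Z(X(d(5)), j) + 38708 = (-7 + 6*(-6)) + 38708 = (-7 - 36) + 38708 = -43 + 38708 = 38665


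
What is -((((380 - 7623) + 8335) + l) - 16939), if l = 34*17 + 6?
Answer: 15263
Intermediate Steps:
l = 584 (l = 578 + 6 = 584)
-((((380 - 7623) + 8335) + l) - 16939) = -((((380 - 7623) + 8335) + 584) - 16939) = -(((-7243 + 8335) + 584) - 16939) = -((1092 + 584) - 16939) = -(1676 - 16939) = -1*(-15263) = 15263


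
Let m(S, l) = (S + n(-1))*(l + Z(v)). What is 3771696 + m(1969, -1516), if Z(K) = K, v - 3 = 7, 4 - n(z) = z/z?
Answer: 801864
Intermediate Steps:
n(z) = 3 (n(z) = 4 - z/z = 4 - 1*1 = 4 - 1 = 3)
v = 10 (v = 3 + 7 = 10)
m(S, l) = (3 + S)*(10 + l) (m(S, l) = (S + 3)*(l + 10) = (3 + S)*(10 + l))
3771696 + m(1969, -1516) = 3771696 + (30 + 3*(-1516) + 10*1969 + 1969*(-1516)) = 3771696 + (30 - 4548 + 19690 - 2985004) = 3771696 - 2969832 = 801864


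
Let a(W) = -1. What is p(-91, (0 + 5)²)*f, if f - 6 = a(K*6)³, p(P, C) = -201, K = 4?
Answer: -1005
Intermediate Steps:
f = 5 (f = 6 + (-1)³ = 6 - 1 = 5)
p(-91, (0 + 5)²)*f = -201*5 = -1005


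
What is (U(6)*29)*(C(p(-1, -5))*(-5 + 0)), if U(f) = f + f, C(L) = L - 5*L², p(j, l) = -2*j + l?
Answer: 83520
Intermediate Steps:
p(j, l) = l - 2*j
C(L) = L - 5*L²
U(f) = 2*f
(U(6)*29)*(C(p(-1, -5))*(-5 + 0)) = ((2*6)*29)*(((-5 - 2*(-1))*(1 - 5*(-5 - 2*(-1))))*(-5 + 0)) = (12*29)*(((-5 + 2)*(1 - 5*(-5 + 2)))*(-5)) = 348*(-3*(1 - 5*(-3))*(-5)) = 348*(-3*(1 + 15)*(-5)) = 348*(-3*16*(-5)) = 348*(-48*(-5)) = 348*240 = 83520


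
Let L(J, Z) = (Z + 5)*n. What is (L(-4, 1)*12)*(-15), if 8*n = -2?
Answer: 270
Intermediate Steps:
n = -¼ (n = (⅛)*(-2) = -¼ ≈ -0.25000)
L(J, Z) = -5/4 - Z/4 (L(J, Z) = (Z + 5)*(-¼) = (5 + Z)*(-¼) = -5/4 - Z/4)
(L(-4, 1)*12)*(-15) = ((-5/4 - ¼*1)*12)*(-15) = ((-5/4 - ¼)*12)*(-15) = -3/2*12*(-15) = -18*(-15) = 270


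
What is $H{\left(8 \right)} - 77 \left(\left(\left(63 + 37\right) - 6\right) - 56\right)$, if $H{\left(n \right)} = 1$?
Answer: $-2925$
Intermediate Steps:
$H{\left(8 \right)} - 77 \left(\left(\left(63 + 37\right) - 6\right) - 56\right) = 1 - 77 \left(\left(\left(63 + 37\right) - 6\right) - 56\right) = 1 - 77 \left(\left(100 - 6\right) - 56\right) = 1 - 77 \left(94 - 56\right) = 1 - 2926 = -2925$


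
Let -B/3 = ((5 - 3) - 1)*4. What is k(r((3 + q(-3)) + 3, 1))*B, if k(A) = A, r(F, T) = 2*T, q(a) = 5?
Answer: -24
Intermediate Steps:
B = -12 (B = -3*((5 - 3) - 1)*4 = -3*(2 - 1)*4 = -3*4 = -12)
k(r((3 + q(-3)) + 3, 1))*B = (2*1)*(-12) = 2*(-12) = -24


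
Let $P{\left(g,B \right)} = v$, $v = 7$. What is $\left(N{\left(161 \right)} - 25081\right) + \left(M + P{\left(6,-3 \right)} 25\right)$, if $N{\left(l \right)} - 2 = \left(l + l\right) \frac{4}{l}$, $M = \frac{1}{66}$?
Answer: $- \frac{1643135}{66} \approx -24896.0$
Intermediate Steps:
$M = \frac{1}{66} \approx 0.015152$
$P{\left(g,B \right)} = 7$
$N{\left(l \right)} = 10$ ($N{\left(l \right)} = 2 + \left(l + l\right) \frac{4}{l} = 2 + 2 l \frac{4}{l} = 2 + 8 = 10$)
$\left(N{\left(161 \right)} - 25081\right) + \left(M + P{\left(6,-3 \right)} 25\right) = \left(10 - 25081\right) + \left(\frac{1}{66} + 7 \cdot 25\right) = -25071 + \left(\frac{1}{66} + 175\right) = -25071 + \frac{11551}{66} = - \frac{1643135}{66}$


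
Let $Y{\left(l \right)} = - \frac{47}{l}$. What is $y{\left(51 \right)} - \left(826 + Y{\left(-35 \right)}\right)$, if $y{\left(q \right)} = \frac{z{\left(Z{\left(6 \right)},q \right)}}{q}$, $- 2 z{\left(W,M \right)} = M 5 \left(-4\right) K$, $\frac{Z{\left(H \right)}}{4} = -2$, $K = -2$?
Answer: $- \frac{29657}{35} \approx -847.34$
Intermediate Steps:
$Z{\left(H \right)} = -8$ ($Z{\left(H \right)} = 4 \left(-2\right) = -8$)
$z{\left(W,M \right)} = - 20 M$ ($z{\left(W,M \right)} = - \frac{M 5 \left(-4\right) \left(-2\right)}{2} = - \frac{M \left(-20\right) \left(-2\right)}{2} = - \frac{- 20 M \left(-2\right)}{2} = - \frac{40 M}{2} = - 20 M$)
$y{\left(q \right)} = -20$ ($y{\left(q \right)} = \frac{\left(-20\right) q}{q} = -20$)
$y{\left(51 \right)} - \left(826 + Y{\left(-35 \right)}\right) = -20 - \left(826 - \frac{47}{-35}\right) = -20 - \left(826 - - \frac{47}{35}\right) = -20 - \left(826 + \frac{47}{35}\right) = -20 - \frac{28957}{35} = - \frac{29657}{35}$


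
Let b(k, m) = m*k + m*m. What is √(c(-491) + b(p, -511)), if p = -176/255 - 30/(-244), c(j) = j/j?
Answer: √253002791681070/31110 ≈ 511.28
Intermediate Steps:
c(j) = 1
p = -17647/31110 (p = -176*1/255 - 30*(-1/244) = -176/255 + 15/122 = -17647/31110 ≈ -0.56725)
b(k, m) = m² + k*m (b(k, m) = k*m + m² = m² + k*m)
√(c(-491) + b(p, -511)) = √(1 - 511*(-17647/31110 - 511)) = √(1 - 511*(-15914857/31110)) = √(1 + 8132491927/31110) = √(8132523037/31110) = √253002791681070/31110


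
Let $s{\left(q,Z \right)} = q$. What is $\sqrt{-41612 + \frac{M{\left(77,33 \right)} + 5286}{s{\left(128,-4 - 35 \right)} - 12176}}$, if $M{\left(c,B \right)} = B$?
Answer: $\frac{i \sqrt{41946006815}}{1004} \approx 203.99 i$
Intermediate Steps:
$\sqrt{-41612 + \frac{M{\left(77,33 \right)} + 5286}{s{\left(128,-4 - 35 \right)} - 12176}} = \sqrt{-41612 + \frac{33 + 5286}{128 - 12176}} = \sqrt{-41612 + \frac{5319}{-12048}} = \sqrt{-41612 + 5319 \left(- \frac{1}{12048}\right)} = \sqrt{-41612 - \frac{1773}{4016}} = \sqrt{- \frac{167115565}{4016}} = \frac{i \sqrt{41946006815}}{1004}$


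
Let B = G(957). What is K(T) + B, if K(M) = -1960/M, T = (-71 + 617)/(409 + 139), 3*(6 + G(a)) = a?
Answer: -64513/39 ≈ -1654.2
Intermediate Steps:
G(a) = -6 + a/3
B = 313 (B = -6 + (⅓)*957 = -6 + 319 = 313)
T = 273/274 (T = 546/548 = 546*(1/548) = 273/274 ≈ 0.99635)
K(T) + B = -1960/273/274 + 313 = -1960*274/273 + 313 = -76720/39 + 313 = -64513/39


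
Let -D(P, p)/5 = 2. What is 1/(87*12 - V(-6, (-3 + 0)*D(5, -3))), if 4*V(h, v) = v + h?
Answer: 1/1038 ≈ 0.00096339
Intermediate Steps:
D(P, p) = -10 (D(P, p) = -5*2 = -10)
V(h, v) = h/4 + v/4 (V(h, v) = (v + h)/4 = (h + v)/4 = h/4 + v/4)
1/(87*12 - V(-6, (-3 + 0)*D(5, -3))) = 1/(87*12 - ((¼)*(-6) + ((-3 + 0)*(-10))/4)) = 1/(1044 - (-3/2 + (-3*(-10))/4)) = 1/(1044 - (-3/2 + (¼)*30)) = 1/(1044 - (-3/2 + 15/2)) = 1/(1044 - 1*6) = 1/(1044 - 6) = 1/1038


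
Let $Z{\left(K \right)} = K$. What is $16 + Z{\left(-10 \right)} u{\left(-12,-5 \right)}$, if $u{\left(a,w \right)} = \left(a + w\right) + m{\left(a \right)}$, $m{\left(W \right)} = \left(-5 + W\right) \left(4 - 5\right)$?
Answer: $16$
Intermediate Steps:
$m{\left(W \right)} = 5 - W$ ($m{\left(W \right)} = \left(-5 + W\right) \left(-1\right) = 5 - W$)
$u{\left(a,w \right)} = 5 + w$ ($u{\left(a,w \right)} = \left(a + w\right) - \left(-5 + a\right) = 5 + w$)
$16 + Z{\left(-10 \right)} u{\left(-12,-5 \right)} = 16 - 10 \left(5 - 5\right) = 16 - 0 = 16 + 0 = 16$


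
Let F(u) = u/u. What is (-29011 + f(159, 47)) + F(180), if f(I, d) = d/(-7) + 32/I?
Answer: -32295379/1113 ≈ -29017.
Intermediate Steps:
F(u) = 1
f(I, d) = 32/I - d/7 (f(I, d) = d*(-1/7) + 32/I = -d/7 + 32/I = 32/I - d/7)
(-29011 + f(159, 47)) + F(180) = (-29011 + (32/159 - 1/7*47)) + 1 = (-29011 + (32*(1/159) - 47/7)) + 1 = (-29011 + (32/159 - 47/7)) + 1 = (-29011 - 7249/1113) + 1 = -32296492/1113 + 1 = -32295379/1113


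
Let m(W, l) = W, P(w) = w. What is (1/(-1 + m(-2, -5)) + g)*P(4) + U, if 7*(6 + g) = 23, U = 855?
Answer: 17699/21 ≈ 842.81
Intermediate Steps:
g = -19/7 (g = -6 + (1/7)*23 = -6 + 23/7 = -19/7 ≈ -2.7143)
(1/(-1 + m(-2, -5)) + g)*P(4) + U = (1/(-1 - 2) - 19/7)*4 + 855 = (1/(-3) - 19/7)*4 + 855 = (-1/3 - 19/7)*4 + 855 = -64/21*4 + 855 = -256/21 + 855 = 17699/21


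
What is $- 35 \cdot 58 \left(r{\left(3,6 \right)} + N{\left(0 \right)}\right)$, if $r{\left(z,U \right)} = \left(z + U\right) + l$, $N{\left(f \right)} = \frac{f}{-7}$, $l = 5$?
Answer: $-28420$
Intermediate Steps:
$N{\left(f \right)} = - \frac{f}{7}$ ($N{\left(f \right)} = f \left(- \frac{1}{7}\right) = - \frac{f}{7}$)
$r{\left(z,U \right)} = 5 + U + z$ ($r{\left(z,U \right)} = \left(z + U\right) + 5 = \left(U + z\right) + 5 = 5 + U + z$)
$- 35 \cdot 58 \left(r{\left(3,6 \right)} + N{\left(0 \right)}\right) = - 35 \cdot 58 \left(\left(5 + 6 + 3\right) - 0\right) = - 35 \cdot 58 \left(14 + 0\right) = - 35 \cdot 58 \cdot 14 = \left(-35\right) 812 = -28420$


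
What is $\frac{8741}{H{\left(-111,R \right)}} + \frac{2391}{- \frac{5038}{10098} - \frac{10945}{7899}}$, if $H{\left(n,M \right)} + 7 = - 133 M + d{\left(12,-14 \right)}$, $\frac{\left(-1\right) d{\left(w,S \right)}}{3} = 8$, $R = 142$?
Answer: $- \frac{54683149879831}{43084262014} \approx -1269.2$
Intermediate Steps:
$d{\left(w,S \right)} = -24$ ($d{\left(w,S \right)} = \left(-3\right) 8 = -24$)
$H{\left(n,M \right)} = -31 - 133 M$ ($H{\left(n,M \right)} = -7 - \left(24 + 133 M\right) = -31 - 133 M$)
$\frac{8741}{H{\left(-111,R \right)}} + \frac{2391}{- \frac{5038}{10098} - \frac{10945}{7899}} = \frac{8741}{-31 - 18886} + \frac{2391}{- \frac{5038}{10098} - \frac{10945}{7899}} = \frac{8741}{-31 - 18886} + \frac{2391}{\left(-5038\right) \frac{1}{10098} - \frac{10945}{7899}} = \frac{8741}{-18917} + \frac{2391}{- \frac{229}{459} - \frac{10945}{7899}} = 8741 \left(- \frac{1}{18917}\right) + \frac{2391}{- \frac{2277542}{1208547}} = - \frac{8741}{18917} + 2391 \left(- \frac{1208547}{2277542}\right) = - \frac{8741}{18917} - \frac{2889635877}{2277542} = - \frac{54683149879831}{43084262014}$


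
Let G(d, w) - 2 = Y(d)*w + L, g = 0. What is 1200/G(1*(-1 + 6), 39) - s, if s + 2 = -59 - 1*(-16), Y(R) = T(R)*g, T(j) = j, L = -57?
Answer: 255/11 ≈ 23.182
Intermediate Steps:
Y(R) = 0 (Y(R) = R*0 = 0)
G(d, w) = -55 (G(d, w) = 2 + (0*w - 57) = 2 + (0 - 57) = 2 - 57 = -55)
s = -45 (s = -2 + (-59 - 1*(-16)) = -2 + (-59 + 16) = -2 - 43 = -45)
1200/G(1*(-1 + 6), 39) - s = 1200/(-55) - 1*(-45) = 1200*(-1/55) + 45 = -240/11 + 45 = 255/11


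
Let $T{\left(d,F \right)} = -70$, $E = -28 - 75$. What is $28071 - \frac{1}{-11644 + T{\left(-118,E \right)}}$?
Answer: $\frac{328823695}{11714} \approx 28071.0$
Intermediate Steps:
$E = -103$
$28071 - \frac{1}{-11644 + T{\left(-118,E \right)}} = 28071 - \frac{1}{-11644 - 70} = 28071 - \frac{1}{-11714} = 28071 - - \frac{1}{11714} = 28071 + \frac{1}{11714} = \frac{328823695}{11714}$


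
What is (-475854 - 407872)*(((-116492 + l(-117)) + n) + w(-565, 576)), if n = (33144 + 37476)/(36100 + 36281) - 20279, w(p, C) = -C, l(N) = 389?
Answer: 2920150724161476/24127 ≈ 1.2103e+11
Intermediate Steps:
n = -489247893/24127 (n = 70620/72381 - 20279 = 70620*(1/72381) - 20279 = 23540/24127 - 20279 = -489247893/24127 ≈ -20278.)
(-475854 - 407872)*(((-116492 + l(-117)) + n) + w(-565, 576)) = (-475854 - 407872)*(((-116492 + 389) - 489247893/24127) - 1*576) = -883726*((-116103 - 489247893/24127) - 576) = -883726*(-3290464974/24127 - 576) = -883726*(-3304362126/24127) = 2920150724161476/24127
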